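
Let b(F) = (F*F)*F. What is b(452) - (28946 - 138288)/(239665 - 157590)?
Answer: 7579249470942/82075 ≈ 9.2345e+7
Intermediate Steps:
b(F) = F**3 (b(F) = F**2*F = F**3)
b(452) - (28946 - 138288)/(239665 - 157590) = 452**3 - (28946 - 138288)/(239665 - 157590) = 92345408 - (-109342)/82075 = 92345408 - 1*(-109342/82075) = 92345408 + 109342/82075 = 7579249470942/82075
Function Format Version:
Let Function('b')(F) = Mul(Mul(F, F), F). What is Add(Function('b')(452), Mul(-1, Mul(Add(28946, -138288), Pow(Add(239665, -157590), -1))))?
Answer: Rational(7579249470942, 82075) ≈ 9.2345e+7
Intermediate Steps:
Function('b')(F) = Pow(F, 3) (Function('b')(F) = Mul(Pow(F, 2), F) = Pow(F, 3))
Add(Function('b')(452), Mul(-1, Mul(Add(28946, -138288), Pow(Add(239665, -157590), -1)))) = Add(Pow(452, 3), Mul(-1, Mul(Add(28946, -138288), Pow(Add(239665, -157590), -1)))) = Add(92345408, Mul(-1, Mul(-109342, Pow(82075, -1)))) = Add(92345408, Mul(-1, Mul(-109342, Rational(1, 82075)))) = Add(92345408, Mul(-1, Rational(-109342, 82075))) = Add(92345408, Rational(109342, 82075)) = Rational(7579249470942, 82075)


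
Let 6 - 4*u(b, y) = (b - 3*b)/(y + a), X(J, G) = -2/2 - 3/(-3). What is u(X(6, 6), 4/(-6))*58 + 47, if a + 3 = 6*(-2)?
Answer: 134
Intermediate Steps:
X(J, G) = 0 (X(J, G) = -2*½ - 3*(-⅓) = -1 + 1 = 0)
a = -15 (a = -3 + 6*(-2) = -3 - 12 = -15)
u(b, y) = 3/2 + b/(2*(-15 + y)) (u(b, y) = 3/2 - (b - 3*b)/(4*(y - 15)) = 3/2 - (-2*b)/(4*(-15 + y)) = 3/2 - (-1)*b/(2*(-15 + y)) = 3/2 + b/(2*(-15 + y)))
u(X(6, 6), 4/(-6))*58 + 47 = ((-45 + 0 + 3*(4/(-6)))/(2*(-15 + 4/(-6))))*58 + 47 = ((-45 + 0 + 3*(4*(-⅙)))/(2*(-15 + 4*(-⅙))))*58 + 47 = ((-45 + 0 + 3*(-⅔))/(2*(-15 - ⅔)))*58 + 47 = ((-45 + 0 - 2)/(2*(-47/3)))*58 + 47 = ((½)*(-3/47)*(-47))*58 + 47 = (3/2)*58 + 47 = 87 + 47 = 134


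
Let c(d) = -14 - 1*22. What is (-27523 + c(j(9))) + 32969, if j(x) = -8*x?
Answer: 5410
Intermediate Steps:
c(d) = -36 (c(d) = -14 - 22 = -36)
(-27523 + c(j(9))) + 32969 = (-27523 - 36) + 32969 = -27559 + 32969 = 5410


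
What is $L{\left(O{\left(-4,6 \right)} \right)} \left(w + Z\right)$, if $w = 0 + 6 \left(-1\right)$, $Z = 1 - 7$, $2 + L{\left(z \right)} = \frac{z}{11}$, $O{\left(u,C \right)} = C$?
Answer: $\frac{192}{11} \approx 17.455$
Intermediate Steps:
$L{\left(z \right)} = -2 + \frac{z}{11}$
$Z = -6$ ($Z = 1 - 7 = -6$)
$w = -6$ ($w = 0 - 6 = -6$)
$L{\left(O{\left(-4,6 \right)} \right)} \left(w + Z\right) = \left(-2 + \frac{1}{11} \cdot 6\right) \left(-6 - 6\right) = \left(-2 + \frac{6}{11}\right) \left(-12\right) = \left(- \frac{16}{11}\right) \left(-12\right) = \frac{192}{11}$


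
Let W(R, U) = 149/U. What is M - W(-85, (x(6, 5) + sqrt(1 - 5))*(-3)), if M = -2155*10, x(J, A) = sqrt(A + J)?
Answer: (149 - 129300*I - 64650*sqrt(11))/(3*(sqrt(11) + 2*I)) ≈ -21539.0 - 6.6222*I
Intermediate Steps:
M = -21550
M - W(-85, (x(6, 5) + sqrt(1 - 5))*(-3)) = -21550 - 149/((sqrt(5 + 6) + sqrt(1 - 5))*(-3)) = -21550 - 149/((sqrt(11) + sqrt(-4))*(-3)) = -21550 - 149/((sqrt(11) + 2*I)*(-3)) = -21550 - 149/(-6*I - 3*sqrt(11))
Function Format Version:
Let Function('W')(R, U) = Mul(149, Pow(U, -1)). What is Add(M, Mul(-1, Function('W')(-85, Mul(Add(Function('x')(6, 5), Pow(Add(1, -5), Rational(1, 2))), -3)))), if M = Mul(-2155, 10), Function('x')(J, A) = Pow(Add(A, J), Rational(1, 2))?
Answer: Mul(Rational(1, 3), Pow(Add(Pow(11, Rational(1, 2)), Mul(2, I)), -1), Add(149, Mul(-129300, I), Mul(-64650, Pow(11, Rational(1, 2))))) ≈ Add(-21539., Mul(-6.6222, I))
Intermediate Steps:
M = -21550
Add(M, Mul(-1, Function('W')(-85, Mul(Add(Function('x')(6, 5), Pow(Add(1, -5), Rational(1, 2))), -3)))) = Add(-21550, Mul(-1, Mul(149, Pow(Mul(Add(Pow(Add(5, 6), Rational(1, 2)), Pow(Add(1, -5), Rational(1, 2))), -3), -1)))) = Add(-21550, Mul(-1, Mul(149, Pow(Mul(Add(Pow(11, Rational(1, 2)), Pow(-4, Rational(1, 2))), -3), -1)))) = Add(-21550, Mul(-1, Mul(149, Pow(Mul(Add(Pow(11, Rational(1, 2)), Mul(2, I)), -3), -1)))) = Add(-21550, Mul(-1, Mul(149, Pow(Add(Mul(-6, I), Mul(-3, Pow(11, Rational(1, 2)))), -1)))) = Add(-21550, Mul(-149, Pow(Add(Mul(-6, I), Mul(-3, Pow(11, Rational(1, 2)))), -1)))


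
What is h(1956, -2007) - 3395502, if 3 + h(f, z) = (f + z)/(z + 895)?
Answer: -3775801509/1112 ≈ -3.3955e+6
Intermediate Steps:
h(f, z) = -3 + (f + z)/(895 + z) (h(f, z) = -3 + (f + z)/(z + 895) = -3 + (f + z)/(895 + z))
h(1956, -2007) - 3395502 = (-2685 + 1956 - 2*(-2007))/(895 - 2007) - 3395502 = (-2685 + 1956 + 4014)/(-1112) - 3395502 = -1/1112*3285 - 3395502 = -3285/1112 - 3395502 = -3775801509/1112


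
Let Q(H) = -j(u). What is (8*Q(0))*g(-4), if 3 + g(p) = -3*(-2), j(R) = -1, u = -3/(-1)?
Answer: 24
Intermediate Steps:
u = 3 (u = -3*(-1) = 3)
g(p) = 3 (g(p) = -3 - 3*(-2) = -3 + 6 = 3)
Q(H) = 1 (Q(H) = -1*(-1) = 1)
(8*Q(0))*g(-4) = (8*1)*3 = 8*3 = 24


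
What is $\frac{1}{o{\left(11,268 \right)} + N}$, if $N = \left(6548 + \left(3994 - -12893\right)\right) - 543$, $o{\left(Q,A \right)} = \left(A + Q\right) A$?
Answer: $\frac{1}{97664} \approx 1.0239 \cdot 10^{-5}$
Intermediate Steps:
$o{\left(Q,A \right)} = A \left(A + Q\right)$
$N = 22892$ ($N = \left(6548 + \left(3994 + 12893\right)\right) - 543 = \left(6548 + 16887\right) - 543 = 23435 - 543 = 22892$)
$\frac{1}{o{\left(11,268 \right)} + N} = \frac{1}{268 \left(268 + 11\right) + 22892} = \frac{1}{268 \cdot 279 + 22892} = \frac{1}{74772 + 22892} = \frac{1}{97664}$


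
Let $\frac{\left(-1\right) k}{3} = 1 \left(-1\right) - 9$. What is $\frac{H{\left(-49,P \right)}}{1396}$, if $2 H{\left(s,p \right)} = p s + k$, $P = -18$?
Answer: $\frac{114}{349} \approx 0.32665$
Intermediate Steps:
$k = 30$ ($k = - 3 \left(1 \left(-1\right) - 9\right) = - 3 \left(-1 - 9\right) = \left(-3\right) \left(-10\right) = 30$)
$H{\left(s,p \right)} = 15 + \frac{p s}{2}$ ($H{\left(s,p \right)} = \frac{p s + 30}{2} = \frac{30 + p s}{2} = 15 + \frac{p s}{2}$)
$\frac{H{\left(-49,P \right)}}{1396} = \frac{15 + \frac{1}{2} \left(-18\right) \left(-49\right)}{1396} = \left(15 + 441\right) \frac{1}{1396} = 456 \cdot \frac{1}{1396} = \frac{114}{349}$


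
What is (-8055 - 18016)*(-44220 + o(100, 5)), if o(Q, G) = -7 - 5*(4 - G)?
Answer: 1152911762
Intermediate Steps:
o(Q, G) = -27 + 5*G (o(Q, G) = -7 + (-20 + 5*G) = -27 + 5*G)
(-8055 - 18016)*(-44220 + o(100, 5)) = (-8055 - 18016)*(-44220 + (-27 + 5*5)) = -26071*(-44220 + (-27 + 25)) = -26071*(-44220 - 2) = -26071*(-44222) = 1152911762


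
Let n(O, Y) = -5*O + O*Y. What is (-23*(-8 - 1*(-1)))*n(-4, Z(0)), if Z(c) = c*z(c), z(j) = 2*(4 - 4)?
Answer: 3220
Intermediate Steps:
z(j) = 0 (z(j) = 2*0 = 0)
Z(c) = 0 (Z(c) = c*0 = 0)
(-23*(-8 - 1*(-1)))*n(-4, Z(0)) = (-23*(-8 - 1*(-1)))*(-4*(-5 + 0)) = (-23*(-8 + 1))*(-4*(-5)) = -23*(-7)*20 = 161*20 = 3220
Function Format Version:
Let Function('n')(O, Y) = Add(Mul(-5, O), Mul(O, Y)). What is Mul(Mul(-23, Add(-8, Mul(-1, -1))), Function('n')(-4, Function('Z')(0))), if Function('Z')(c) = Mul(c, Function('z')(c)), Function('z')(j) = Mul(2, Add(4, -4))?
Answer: 3220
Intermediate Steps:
Function('z')(j) = 0 (Function('z')(j) = Mul(2, 0) = 0)
Function('Z')(c) = 0 (Function('Z')(c) = Mul(c, 0) = 0)
Mul(Mul(-23, Add(-8, Mul(-1, -1))), Function('n')(-4, Function('Z')(0))) = Mul(Mul(-23, Add(-8, Mul(-1, -1))), Mul(-4, Add(-5, 0))) = Mul(Mul(-23, Add(-8, 1)), Mul(-4, -5)) = Mul(Mul(-23, -7), 20) = Mul(161, 20) = 3220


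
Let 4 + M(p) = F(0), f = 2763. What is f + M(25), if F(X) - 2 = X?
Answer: 2761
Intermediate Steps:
F(X) = 2 + X
M(p) = -2 (M(p) = -4 + (2 + 0) = -4 + 2 = -2)
f + M(25) = 2763 - 2 = 2761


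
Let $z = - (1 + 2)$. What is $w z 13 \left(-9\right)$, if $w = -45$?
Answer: $-15795$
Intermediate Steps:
$z = -3$ ($z = \left(-1\right) 3 = -3$)
$w z 13 \left(-9\right) = - 45 \left(-3\right) 13 \left(-9\right) = - 45 \left(\left(-39\right) \left(-9\right)\right) = \left(-45\right) 351 = -15795$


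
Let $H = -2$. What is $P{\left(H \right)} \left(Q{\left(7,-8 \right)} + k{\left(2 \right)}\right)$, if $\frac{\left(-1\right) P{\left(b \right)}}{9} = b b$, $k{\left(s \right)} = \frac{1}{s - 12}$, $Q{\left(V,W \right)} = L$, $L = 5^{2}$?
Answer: $- \frac{4482}{5} \approx -896.4$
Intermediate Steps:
$L = 25$
$Q{\left(V,W \right)} = 25$
$k{\left(s \right)} = \frac{1}{-12 + s}$
$P{\left(b \right)} = - 9 b^{2}$ ($P{\left(b \right)} = - 9 b b = - 9 b^{2}$)
$P{\left(H \right)} \left(Q{\left(7,-8 \right)} + k{\left(2 \right)}\right) = - 9 \left(-2\right)^{2} \left(25 + \frac{1}{-12 + 2}\right) = \left(-9\right) 4 \left(25 + \frac{1}{-10}\right) = - 36 \left(25 - \frac{1}{10}\right) = \left(-36\right) \frac{249}{10} = - \frac{4482}{5}$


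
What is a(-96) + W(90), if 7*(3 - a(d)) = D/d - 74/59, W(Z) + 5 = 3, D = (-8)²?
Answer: 1579/1239 ≈ 1.2744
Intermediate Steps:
D = 64
W(Z) = -2 (W(Z) = -5 + 3 = -2)
a(d) = 1313/413 - 64/(7*d) (a(d) = 3 - (64/d - 74/59)/7 = 3 - (-74/59 + 64/d)/7 = 3 + (74/413 - 64/(7*d)) = 1313/413 - 64/(7*d))
a(-96) + W(90) = (1/413)*(-3776 + 1313*(-96))/(-96) - 2 = (1/413)*(-1/96)*(-3776 - 126048) - 2 = (1/413)*(-1/96)*(-129824) - 2 = 4057/1239 - 2 = 1579/1239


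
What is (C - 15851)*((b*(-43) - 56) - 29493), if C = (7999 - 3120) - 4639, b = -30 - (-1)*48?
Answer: 473372353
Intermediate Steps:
b = 18 (b = -30 - 1*(-48) = -30 + 48 = 18)
C = 240 (C = 4879 - 4639 = 240)
(C - 15851)*((b*(-43) - 56) - 29493) = (240 - 15851)*((18*(-43) - 56) - 29493) = -15611*((-774 - 56) - 29493) = -15611*(-830 - 29493) = -15611*(-30323) = 473372353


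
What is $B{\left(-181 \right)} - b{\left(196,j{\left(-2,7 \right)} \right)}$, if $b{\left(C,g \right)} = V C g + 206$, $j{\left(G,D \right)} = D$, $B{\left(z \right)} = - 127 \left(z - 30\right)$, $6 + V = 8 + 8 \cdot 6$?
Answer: $-42009$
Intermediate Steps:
$V = 50$ ($V = -6 + \left(8 + 8 \cdot 6\right) = -6 + \left(8 + 48\right) = -6 + 56 = 50$)
$B{\left(z \right)} = 3810 - 127 z$ ($B{\left(z \right)} = - 127 \left(-30 + z\right) = 3810 - 127 z$)
$b{\left(C,g \right)} = 206 + 50 C g$ ($b{\left(C,g \right)} = 50 C g + 206 = 206 + 50 C g$)
$B{\left(-181 \right)} - b{\left(196,j{\left(-2,7 \right)} \right)} = \left(3810 - -22987\right) - \left(206 + 50 \cdot 196 \cdot 7\right) = \left(3810 + 22987\right) - \left(206 + 68600\right) = 26797 - 68806 = -42009$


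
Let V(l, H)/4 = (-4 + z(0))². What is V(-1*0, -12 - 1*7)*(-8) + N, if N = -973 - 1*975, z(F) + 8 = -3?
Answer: -9148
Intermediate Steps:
z(F) = -11 (z(F) = -8 - 3 = -11)
N = -1948 (N = -973 - 975 = -1948)
V(l, H) = 900 (V(l, H) = 4*(-4 - 11)² = 4*(-15)² = 4*225 = 900)
V(-1*0, -12 - 1*7)*(-8) + N = 900*(-8) - 1948 = -7200 - 1948 = -9148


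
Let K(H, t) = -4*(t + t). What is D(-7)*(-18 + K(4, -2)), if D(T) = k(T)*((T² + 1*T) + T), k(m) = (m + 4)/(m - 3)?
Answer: -21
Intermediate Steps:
K(H, t) = -8*t
k(m) = (4 + m)/(-3 + m)
D(T) = (4 + T)*(T² + 2*T)/(-3 + T) (D(T) = ((4 + T)/(-3 + T))*((T² + 1*T) + T) = ((4 + T)/(-3 + T))*((T² + T) + T) = ((4 + T)/(-3 + T))*((T + T²) + T) = ((4 + T)/(-3 + T))*(T² + 2*T) = (4 + T)*(T² + 2*T)/(-3 + T))
D(-7)*(-18 + K(4, -2)) = (-7*(2 - 7)*(4 - 7)/(-3 - 7))*(-18 - 8*(-2)) = (-7*(-5)*(-3)/(-10))*(-18 + 16) = -7*(-⅒)*(-5)*(-3)*(-2) = (21/2)*(-2) = -21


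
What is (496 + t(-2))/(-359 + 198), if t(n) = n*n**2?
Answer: -488/161 ≈ -3.0311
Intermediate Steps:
t(n) = n**3
(496 + t(-2))/(-359 + 198) = (496 + (-2)**3)/(-359 + 198) = (496 - 8)/(-161) = 488*(-1/161) = -488/161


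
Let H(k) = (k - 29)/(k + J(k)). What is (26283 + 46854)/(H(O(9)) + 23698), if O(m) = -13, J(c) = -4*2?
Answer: 24379/7900 ≈ 3.0859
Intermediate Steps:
J(c) = -8
H(k) = (-29 + k)/(-8 + k) (H(k) = (k - 29)/(k - 8) = (-29 + k)/(-8 + k))
(26283 + 46854)/(H(O(9)) + 23698) = (26283 + 46854)/((-29 - 13)/(-8 - 13) + 23698) = 73137/(-42/(-21) + 23698) = 73137/(-1/21*(-42) + 23698) = 73137/(2 + 23698) = 73137/23700 = 73137*(1/23700) = 24379/7900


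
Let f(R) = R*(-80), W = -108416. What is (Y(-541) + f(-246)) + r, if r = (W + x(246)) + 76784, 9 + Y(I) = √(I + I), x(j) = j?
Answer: -11715 + I*√1082 ≈ -11715.0 + 32.894*I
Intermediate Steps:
Y(I) = -9 + √2*√I (Y(I) = -9 + √(I + I) = -9 + √(2*I) = -9 + √2*√I)
f(R) = -80*R
r = -31386 (r = (-108416 + 246) + 76784 = -108170 + 76784 = -31386)
(Y(-541) + f(-246)) + r = ((-9 + √2*√(-541)) - 80*(-246)) - 31386 = ((-9 + √2*(I*√541)) + 19680) - 31386 = ((-9 + I*√1082) + 19680) - 31386 = (19671 + I*√1082) - 31386 = -11715 + I*√1082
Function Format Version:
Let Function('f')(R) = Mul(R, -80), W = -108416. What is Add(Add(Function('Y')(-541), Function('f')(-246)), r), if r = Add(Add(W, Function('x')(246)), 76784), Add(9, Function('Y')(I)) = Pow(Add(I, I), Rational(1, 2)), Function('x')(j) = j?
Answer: Add(-11715, Mul(I, Pow(1082, Rational(1, 2)))) ≈ Add(-11715., Mul(32.894, I))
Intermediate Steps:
Function('Y')(I) = Add(-9, Mul(Pow(2, Rational(1, 2)), Pow(I, Rational(1, 2)))) (Function('Y')(I) = Add(-9, Pow(Add(I, I), Rational(1, 2))) = Add(-9, Pow(Mul(2, I), Rational(1, 2))) = Add(-9, Mul(Pow(2, Rational(1, 2)), Pow(I, Rational(1, 2)))))
Function('f')(R) = Mul(-80, R)
r = -31386 (r = Add(Add(-108416, 246), 76784) = Add(-108170, 76784) = -31386)
Add(Add(Function('Y')(-541), Function('f')(-246)), r) = Add(Add(Add(-9, Mul(Pow(2, Rational(1, 2)), Pow(-541, Rational(1, 2)))), Mul(-80, -246)), -31386) = Add(Add(Add(-9, Mul(Pow(2, Rational(1, 2)), Mul(I, Pow(541, Rational(1, 2))))), 19680), -31386) = Add(Add(Add(-9, Mul(I, Pow(1082, Rational(1, 2)))), 19680), -31386) = Add(Add(19671, Mul(I, Pow(1082, Rational(1, 2)))), -31386) = Add(-11715, Mul(I, Pow(1082, Rational(1, 2))))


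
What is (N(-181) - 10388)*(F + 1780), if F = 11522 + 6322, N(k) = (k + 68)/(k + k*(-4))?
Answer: -110695000328/543 ≈ -2.0386e+8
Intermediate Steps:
N(k) = -(68 + k)/(3*k) (N(k) = (68 + k)/(k - 4*k) = (68 + k)/((-3*k)) = (68 + k)*(-1/(3*k)) = -(68 + k)/(3*k))
F = 17844
(N(-181) - 10388)*(F + 1780) = ((⅓)*(-68 - 1*(-181))/(-181) - 10388)*(17844 + 1780) = ((⅓)*(-1/181)*(-68 + 181) - 10388)*19624 = ((⅓)*(-1/181)*113 - 10388)*19624 = (-113/543 - 10388)*19624 = -5640797/543*19624 = -110695000328/543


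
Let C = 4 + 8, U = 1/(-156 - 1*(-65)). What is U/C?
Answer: -1/1092 ≈ -0.00091575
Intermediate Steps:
U = -1/91 (U = 1/(-156 + 65) = 1/(-91) = -1/91 ≈ -0.010989)
C = 12
U/C = -1/91/12 = -1/91*1/12 = -1/1092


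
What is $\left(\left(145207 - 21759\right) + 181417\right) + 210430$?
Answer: $515295$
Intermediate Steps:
$\left(\left(145207 - 21759\right) + 181417\right) + 210430 = \left(123448 + 181417\right) + 210430 = 304865 + 210430 = 515295$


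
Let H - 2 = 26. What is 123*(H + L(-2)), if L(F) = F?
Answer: 3198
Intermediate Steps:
H = 28 (H = 2 + 26 = 28)
123*(H + L(-2)) = 123*(28 - 2) = 123*26 = 3198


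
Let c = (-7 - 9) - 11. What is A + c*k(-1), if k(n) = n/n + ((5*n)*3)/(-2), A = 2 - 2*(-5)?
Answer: -435/2 ≈ -217.50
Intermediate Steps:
c = -27 (c = -16 - 11 = -27)
A = 12 (A = 2 + 10 = 12)
k(n) = 1 - 15*n/2 (k(n) = 1 + (15*n)*(-1/2) = 1 - 15*n/2)
A + c*k(-1) = 12 - 27*(1 - 15/2*(-1)) = 12 - 27*(1 + 15/2) = 12 - 27*17/2 = 12 - 459/2 = -435/2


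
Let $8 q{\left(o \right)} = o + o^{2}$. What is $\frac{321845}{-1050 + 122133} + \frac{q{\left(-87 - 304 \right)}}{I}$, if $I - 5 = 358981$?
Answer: $\frac{157127790005}{57956135784} \approx 2.7112$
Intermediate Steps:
$I = 358986$ ($I = 5 + 358981 = 358986$)
$q{\left(o \right)} = \frac{o}{8} + \frac{o^{2}}{8}$ ($q{\left(o \right)} = \frac{o + o^{2}}{8} = \frac{o}{8} + \frac{o^{2}}{8}$)
$\frac{321845}{-1050 + 122133} + \frac{q{\left(-87 - 304 \right)}}{I} = \frac{321845}{-1050 + 122133} + \frac{\frac{1}{8} \left(-87 - 304\right) \left(1 - 391\right)}{358986} = \frac{321845}{121083} + \frac{1}{8} \left(-391\right) \left(1 - 391\right) \frac{1}{358986} = 321845 \cdot \frac{1}{121083} + \frac{1}{8} \left(-391\right) \left(-390\right) \frac{1}{358986} = \frac{321845}{121083} + \frac{76245}{4} \cdot \frac{1}{358986} = \frac{321845}{121083} + \frac{25415}{478648} = \frac{157127790005}{57956135784}$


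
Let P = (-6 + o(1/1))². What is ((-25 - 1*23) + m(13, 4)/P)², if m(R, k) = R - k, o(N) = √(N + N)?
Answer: 760276161/334084 - 744471*√2/83521 ≈ 2263.1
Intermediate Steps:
o(N) = √2*√N (o(N) = √(2*N) = √2*√N)
P = (-6 + √2)² (P = (-6 + √2*√(1/1))² = (-6 + √2*√1)² = (-6 + √2*1)² = (-6 + √2)² ≈ 21.029)
((-25 - 1*23) + m(13, 4)/P)² = ((-25 - 1*23) + (13 - 1*4)/((6 - √2)²))² = ((-25 - 23) + (13 - 4)/(6 - √2)²)² = (-48 + 9/(6 - √2)²)²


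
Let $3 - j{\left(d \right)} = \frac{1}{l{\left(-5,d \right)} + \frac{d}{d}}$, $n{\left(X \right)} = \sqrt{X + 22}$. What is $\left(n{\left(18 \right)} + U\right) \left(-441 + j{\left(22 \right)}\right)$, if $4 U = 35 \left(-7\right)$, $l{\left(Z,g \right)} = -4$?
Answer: $\frac{321685}{12} - \frac{2626 \sqrt{10}}{3} \approx 24039.0$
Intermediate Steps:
$n{\left(X \right)} = \sqrt{22 + X}$
$j{\left(d \right)} = \frac{10}{3}$ ($j{\left(d \right)} = 3 - \frac{1}{-4 + \frac{d}{d}} = 3 - \frac{1}{-4 + 1} = 3 - \frac{1}{-3} = 3 - - \frac{1}{3} = 3 + \frac{1}{3} = \frac{10}{3}$)
$U = - \frac{245}{4}$ ($U = \frac{35 \left(-7\right)}{4} = \frac{1}{4} \left(-245\right) = - \frac{245}{4} \approx -61.25$)
$\left(n{\left(18 \right)} + U\right) \left(-441 + j{\left(22 \right)}\right) = \left(\sqrt{22 + 18} - \frac{245}{4}\right) \left(-441 + \frac{10}{3}\right) = \left(\sqrt{40} - \frac{245}{4}\right) \left(- \frac{1313}{3}\right) = \left(2 \sqrt{10} - \frac{245}{4}\right) \left(- \frac{1313}{3}\right) = \left(- \frac{245}{4} + 2 \sqrt{10}\right) \left(- \frac{1313}{3}\right) = \frac{321685}{12} - \frac{2626 \sqrt{10}}{3}$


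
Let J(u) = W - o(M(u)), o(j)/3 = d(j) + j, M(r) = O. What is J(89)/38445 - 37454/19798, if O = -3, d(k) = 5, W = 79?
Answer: -719236888/380567055 ≈ -1.8899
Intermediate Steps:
M(r) = -3
o(j) = 15 + 3*j (o(j) = 3*(5 + j) = 15 + 3*j)
J(u) = 73 (J(u) = 79 - (15 + 3*(-3)) = 79 - (15 - 9) = 79 - 1*6 = 79 - 6 = 73)
J(89)/38445 - 37454/19798 = 73/38445 - 37454/19798 = 73*(1/38445) - 37454*1/19798 = 73/38445 - 18727/9899 = -719236888/380567055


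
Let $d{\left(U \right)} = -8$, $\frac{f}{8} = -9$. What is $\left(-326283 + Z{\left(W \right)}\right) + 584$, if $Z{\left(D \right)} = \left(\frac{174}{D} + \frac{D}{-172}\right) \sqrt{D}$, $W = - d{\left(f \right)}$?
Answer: $-325699 + \frac{3733 \sqrt{2}}{86} \approx -3.2564 \cdot 10^{5}$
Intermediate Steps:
$f = -72$ ($f = 8 \left(-9\right) = -72$)
$W = 8$ ($W = \left(-1\right) \left(-8\right) = 8$)
$Z{\left(D \right)} = \sqrt{D} \left(\frac{174}{D} - \frac{D}{172}\right)$ ($Z{\left(D \right)} = \left(\frac{174}{D} + D \left(- \frac{1}{172}\right)\right) \sqrt{D} = \left(\frac{174}{D} - \frac{D}{172}\right) \sqrt{D} = \sqrt{D} \left(\frac{174}{D} - \frac{D}{172}\right)$)
$\left(-326283 + Z{\left(W \right)}\right) + 584 = \left(-326283 + \frac{29928 - 8^{2}}{172 \cdot 2 \sqrt{2}}\right) + 584 = \left(-326283 + \frac{\frac{\sqrt{2}}{4} \left(29928 - 64\right)}{172}\right) + 584 = \left(-326283 + \frac{1}{172} \frac{\sqrt{2}}{4} \cdot 29864\right) + 584 = \left(-326283 + \frac{3733 \sqrt{2}}{86}\right) + 584 = -325699 + \frac{3733 \sqrt{2}}{86}$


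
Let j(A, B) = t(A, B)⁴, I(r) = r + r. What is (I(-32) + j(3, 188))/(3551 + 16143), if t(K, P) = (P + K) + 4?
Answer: 1445900561/19694 ≈ 73418.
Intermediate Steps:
t(K, P) = 4 + K + P (t(K, P) = (K + P) + 4 = 4 + K + P)
I(r) = 2*r
j(A, B) = (4 + A + B)⁴
(I(-32) + j(3, 188))/(3551 + 16143) = (2*(-32) + (4 + 3 + 188)⁴)/(3551 + 16143) = (-64 + 195⁴)/19694 = (-64 + 1445900625)*(1/19694) = 1445900561*(1/19694) = 1445900561/19694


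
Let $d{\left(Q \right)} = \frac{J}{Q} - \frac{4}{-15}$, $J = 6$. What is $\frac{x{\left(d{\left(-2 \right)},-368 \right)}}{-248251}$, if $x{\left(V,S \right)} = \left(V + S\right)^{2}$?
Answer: $- \frac{30924721}{55856475} \approx -0.55365$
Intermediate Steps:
$d{\left(Q \right)} = \frac{4}{15} + \frac{6}{Q}$ ($d{\left(Q \right)} = \frac{6}{Q} - \frac{4}{-15} = \frac{6}{Q} - - \frac{4}{15} = \frac{6}{Q} + \frac{4}{15} = \frac{4}{15} + \frac{6}{Q}$)
$x{\left(V,S \right)} = \left(S + V\right)^{2}$
$\frac{x{\left(d{\left(-2 \right)},-368 \right)}}{-248251} = \frac{\left(-368 + \left(\frac{4}{15} + \frac{6}{-2}\right)\right)^{2}}{-248251} = \left(-368 + \left(\frac{4}{15} + 6 \left(- \frac{1}{2}\right)\right)\right)^{2} \left(- \frac{1}{248251}\right) = \left(-368 + \left(\frac{4}{15} - 3\right)\right)^{2} \left(- \frac{1}{248251}\right) = \left(-368 - \frac{41}{15}\right)^{2} \left(- \frac{1}{248251}\right) = \left(- \frac{5561}{15}\right)^{2} \left(- \frac{1}{248251}\right) = \frac{30924721}{225} \left(- \frac{1}{248251}\right) = - \frac{30924721}{55856475}$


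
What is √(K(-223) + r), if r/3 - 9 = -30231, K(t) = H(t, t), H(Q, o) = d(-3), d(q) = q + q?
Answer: 4*I*√5667 ≈ 301.12*I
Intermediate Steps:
d(q) = 2*q
H(Q, o) = -6 (H(Q, o) = 2*(-3) = -6)
K(t) = -6
r = -90666 (r = 27 + 3*(-30231) = 27 - 90693 = -90666)
√(K(-223) + r) = √(-6 - 90666) = √(-90672) = 4*I*√5667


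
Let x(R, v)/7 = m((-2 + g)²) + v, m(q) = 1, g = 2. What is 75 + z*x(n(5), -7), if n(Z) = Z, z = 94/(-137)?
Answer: 14223/137 ≈ 103.82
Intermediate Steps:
z = -94/137 (z = 94*(-1/137) = -94/137 ≈ -0.68613)
x(R, v) = 7 + 7*v (x(R, v) = 7*(1 + v) = 7 + 7*v)
75 + z*x(n(5), -7) = 75 - 94*(7 + 7*(-7))/137 = 75 - 94*(7 - 49)/137 = 75 - 94/137*(-42) = 75 + 3948/137 = 14223/137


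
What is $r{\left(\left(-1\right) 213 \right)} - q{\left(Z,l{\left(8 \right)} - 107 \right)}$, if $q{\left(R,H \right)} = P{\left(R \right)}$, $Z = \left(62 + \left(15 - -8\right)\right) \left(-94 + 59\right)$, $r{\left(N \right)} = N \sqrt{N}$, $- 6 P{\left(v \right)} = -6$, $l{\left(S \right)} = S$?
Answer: $-1 - 213 i \sqrt{213} \approx -1.0 - 3108.6 i$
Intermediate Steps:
$P{\left(v \right)} = 1$ ($P{\left(v \right)} = \left(- \frac{1}{6}\right) \left(-6\right) = 1$)
$r{\left(N \right)} = N^{\frac{3}{2}}$
$Z = -2975$ ($Z = \left(62 + \left(15 + 8\right)\right) \left(-35\right) = \left(62 + 23\right) \left(-35\right) = 85 \left(-35\right) = -2975$)
$q{\left(R,H \right)} = 1$
$r{\left(\left(-1\right) 213 \right)} - q{\left(Z,l{\left(8 \right)} - 107 \right)} = \left(\left(-1\right) 213\right)^{\frac{3}{2}} - 1 = \left(-213\right)^{\frac{3}{2}} - 1 = - 213 i \sqrt{213} - 1 = -1 - 213 i \sqrt{213}$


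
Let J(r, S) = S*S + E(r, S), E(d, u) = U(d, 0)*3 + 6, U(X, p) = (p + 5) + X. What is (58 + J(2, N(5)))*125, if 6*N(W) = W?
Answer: 385625/36 ≈ 10712.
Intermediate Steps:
U(X, p) = 5 + X + p (U(X, p) = (5 + p) + X = 5 + X + p)
N(W) = W/6
E(d, u) = 21 + 3*d (E(d, u) = (5 + d + 0)*3 + 6 = (5 + d)*3 + 6 = (15 + 3*d) + 6 = 21 + 3*d)
J(r, S) = 21 + S**2 + 3*r (J(r, S) = S*S + (21 + 3*r) = S**2 + (21 + 3*r) = 21 + S**2 + 3*r)
(58 + J(2, N(5)))*125 = (58 + (21 + ((1/6)*5)**2 + 3*2))*125 = (58 + (21 + (5/6)**2 + 6))*125 = (58 + (21 + 25/36 + 6))*125 = (58 + 997/36)*125 = (3085/36)*125 = 385625/36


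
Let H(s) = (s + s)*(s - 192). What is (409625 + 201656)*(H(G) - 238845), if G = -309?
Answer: 43262190213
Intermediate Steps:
H(s) = 2*s*(-192 + s) (H(s) = (2*s)*(-192 + s) = 2*s*(-192 + s))
(409625 + 201656)*(H(G) - 238845) = (409625 + 201656)*(2*(-309)*(-192 - 309) - 238845) = 611281*(2*(-309)*(-501) - 238845) = 611281*(309618 - 238845) = 611281*70773 = 43262190213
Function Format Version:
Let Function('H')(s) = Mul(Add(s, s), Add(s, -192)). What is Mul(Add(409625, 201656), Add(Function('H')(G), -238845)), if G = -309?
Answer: 43262190213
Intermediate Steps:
Function('H')(s) = Mul(2, s, Add(-192, s)) (Function('H')(s) = Mul(Mul(2, s), Add(-192, s)) = Mul(2, s, Add(-192, s)))
Mul(Add(409625, 201656), Add(Function('H')(G), -238845)) = Mul(Add(409625, 201656), Add(Mul(2, -309, Add(-192, -309)), -238845)) = Mul(611281, Add(Mul(2, -309, -501), -238845)) = Mul(611281, Add(309618, -238845)) = Mul(611281, 70773) = 43262190213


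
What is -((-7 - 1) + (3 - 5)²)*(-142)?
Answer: -568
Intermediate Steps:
-((-7 - 1) + (3 - 5)²)*(-142) = -(-8 + (-2)²)*(-142) = -(-8 + 4)*(-142) = -(-4)*(-142) = -1*568 = -568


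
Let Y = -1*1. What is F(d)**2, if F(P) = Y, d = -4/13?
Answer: 1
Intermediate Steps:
Y = -1
d = -4/13 (d = -4*1/13 = -4/13 ≈ -0.30769)
F(P) = -1
F(d)**2 = (-1)**2 = 1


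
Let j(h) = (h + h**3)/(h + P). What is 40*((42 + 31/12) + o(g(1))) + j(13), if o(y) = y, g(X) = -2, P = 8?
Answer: 12660/7 ≈ 1808.6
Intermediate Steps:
j(h) = (h + h**3)/(8 + h) (j(h) = (h + h**3)/(h + 8) = (h + h**3)/(8 + h))
40*((42 + 31/12) + o(g(1))) + j(13) = 40*((42 + 31/12) - 2) + (13 + 13**3)/(8 + 13) = 40*((42 + 31*(1/12)) - 2) + (13 + 2197)/21 = 40*((42 + 31/12) - 2) + (1/21)*2210 = 40*(535/12 - 2) + 2210/21 = 40*(511/12) + 2210/21 = 5110/3 + 2210/21 = 12660/7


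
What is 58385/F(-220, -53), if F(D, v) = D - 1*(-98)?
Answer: -58385/122 ≈ -478.57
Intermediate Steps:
F(D, v) = 98 + D (F(D, v) = D + 98 = 98 + D)
58385/F(-220, -53) = 58385/(98 - 220) = 58385/(-122) = 58385*(-1/122) = -58385/122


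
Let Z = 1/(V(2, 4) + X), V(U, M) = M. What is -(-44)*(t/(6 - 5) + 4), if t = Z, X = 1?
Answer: 924/5 ≈ 184.80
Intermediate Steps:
Z = 1/5 (Z = 1/(4 + 1) = 1/5 ≈ 0.20000)
t = 1/5 ≈ 0.20000
-(-44)*(t/(6 - 5) + 4) = -(-44)*((1/5)/(6 - 5) + 4) = -(-44)*((1/5)/1 + 4) = -(-44)*(1*(1/5) + 4) = -(-44)*(1/5 + 4) = -(-44)*21/5 = -1*(-924/5) = 924/5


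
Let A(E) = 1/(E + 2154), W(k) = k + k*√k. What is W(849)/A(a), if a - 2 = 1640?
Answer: 3222804 + 3222804*√849 ≈ 9.7128e+7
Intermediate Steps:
a = 1642 (a = 2 + 1640 = 1642)
W(k) = k + k^(3/2)
A(E) = 1/(2154 + E)
W(849)/A(a) = (849 + 849^(3/2))/(1/(2154 + 1642)) = (849 + 849*√849)/(1/3796) = (849 + 849*√849)*3796 = 3222804 + 3222804*√849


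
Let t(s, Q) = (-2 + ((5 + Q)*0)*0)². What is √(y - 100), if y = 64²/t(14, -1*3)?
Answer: 2*√231 ≈ 30.397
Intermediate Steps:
t(s, Q) = 4 (t(s, Q) = (-2 + 0*0)² = (-2 + 0)² = (-2)² = 4)
y = 1024 (y = 64²/4 = 4096*(¼) = 1024)
√(y - 100) = √(1024 - 100) = √924 = 2*√231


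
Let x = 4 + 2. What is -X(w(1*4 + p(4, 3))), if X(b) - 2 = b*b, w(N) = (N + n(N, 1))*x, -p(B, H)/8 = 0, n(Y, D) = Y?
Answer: -2306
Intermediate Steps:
x = 6
p(B, H) = 0 (p(B, H) = -8*0 = 0)
w(N) = 12*N (w(N) = (N + N)*6 = (2*N)*6 = 12*N)
X(b) = 2 + b² (X(b) = 2 + b*b = 2 + b²)
-X(w(1*4 + p(4, 3))) = -(2 + (12*(1*4 + 0))²) = -(2 + (12*(4 + 0))²) = -(2 + (12*4)²) = -(2 + 48²) = -(2 + 2304) = -1*2306 = -2306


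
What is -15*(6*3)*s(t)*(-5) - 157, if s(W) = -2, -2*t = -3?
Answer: -2857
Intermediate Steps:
t = 3/2 (t = -1/2*(-3) = 3/2 ≈ 1.5000)
-15*(6*3)*s(t)*(-5) - 157 = -15*(6*3)*(-2)*(-5) - 157 = -15*18*(-2)*(-5) - 157 = -(-540)*(-5) - 157 = -15*180 - 157 = -2700 - 157 = -2857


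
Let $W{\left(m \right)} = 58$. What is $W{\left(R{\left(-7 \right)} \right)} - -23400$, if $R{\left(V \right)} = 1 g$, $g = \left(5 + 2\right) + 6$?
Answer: $23458$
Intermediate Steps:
$g = 13$ ($g = 7 + 6 = 13$)
$R{\left(V \right)} = 13$ ($R{\left(V \right)} = 1 \cdot 13 = 13$)
$W{\left(R{\left(-7 \right)} \right)} - -23400 = 58 - -23400 = 58 + 23400 = 23458$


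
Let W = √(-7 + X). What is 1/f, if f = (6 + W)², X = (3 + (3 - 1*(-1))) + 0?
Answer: 1/36 ≈ 0.027778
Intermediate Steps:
X = 7 (X = (3 + (3 + 1)) + 0 = (3 + 4) + 0 = 7 + 0 = 7)
W = 0 (W = √(-7 + 7) = √0 = 0)
f = 36 (f = (6 + 0)² = 6² = 36)
1/f = 1/36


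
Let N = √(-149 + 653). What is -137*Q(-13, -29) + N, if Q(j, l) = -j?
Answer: -1781 + 6*√14 ≈ -1758.6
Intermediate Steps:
N = 6*√14 (N = √504 = 6*√14 ≈ 22.450)
-137*Q(-13, -29) + N = -(-137)*(-13) + 6*√14 = -137*13 + 6*√14 = -1781 + 6*√14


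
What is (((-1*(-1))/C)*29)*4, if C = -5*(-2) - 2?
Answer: 29/2 ≈ 14.500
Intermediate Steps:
C = 8 (C = 10 - 2 = 8)
(((-1*(-1))/C)*29)*4 = ((-1*(-1)/8)*29)*4 = ((1*(1/8))*29)*4 = ((1/8)*29)*4 = (29/8)*4 = 29/2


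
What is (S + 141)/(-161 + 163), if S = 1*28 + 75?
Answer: 122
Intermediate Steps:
S = 103 (S = 28 + 75 = 103)
(S + 141)/(-161 + 163) = (103 + 141)/(-161 + 163) = 244/2 = 244*(½) = 122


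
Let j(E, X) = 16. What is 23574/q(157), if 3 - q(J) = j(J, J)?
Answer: -23574/13 ≈ -1813.4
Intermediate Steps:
q(J) = -13 (q(J) = 3 - 1*16 = 3 - 16 = -13)
23574/q(157) = 23574/(-13) = 23574*(-1/13) = -23574/13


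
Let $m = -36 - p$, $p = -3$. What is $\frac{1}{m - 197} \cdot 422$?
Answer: $- \frac{211}{115} \approx -1.8348$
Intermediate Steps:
$m = -33$ ($m = -36 - -3 = -36 + 3 = -33$)
$\frac{1}{m - 197} \cdot 422 = \frac{1}{-33 - 197} \cdot 422 = \frac{1}{-230} \cdot 422 = \left(- \frac{1}{230}\right) 422 = - \frac{211}{115}$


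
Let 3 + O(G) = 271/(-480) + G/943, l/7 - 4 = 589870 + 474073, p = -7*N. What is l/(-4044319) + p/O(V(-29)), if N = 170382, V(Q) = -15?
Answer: 29908513236378651/89787926119 ≈ 3.3310e+5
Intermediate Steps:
p = -1192674 (p = -7*170382 = -1192674)
l = 7447629 (l = 28 + 7*(589870 + 474073) = 28 + 7*1063943 = 28 + 7447601 = 7447629)
O(G) = -1711/480 + G/943 (O(G) = -3 + (271/(-480) + G/943) = -3 + (271*(-1/480) + G*(1/943)) = -3 + (-271/480 + G/943) = -1711/480 + G/943)
l/(-4044319) + p/O(V(-29)) = 7447629/(-4044319) - 1192674/(-1711/480 + (1/943)*(-15)) = 7447629*(-1/4044319) - 1192674/(-1711/480 - 15/943) = -7447629/4044319 - 1192674/(-1620673/452640) = -7447629/4044319 - 1192674*(-452640/1620673) = -7447629/4044319 + 7395232320/22201 = 29908513236378651/89787926119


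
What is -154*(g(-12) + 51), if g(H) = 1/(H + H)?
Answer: -94171/12 ≈ -7847.6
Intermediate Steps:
g(H) = 1/(2*H)
-154*(g(-12) + 51) = -154*((½)/(-12) + 51) = -154*((½)*(-1/12) + 51) = -154*(-1/24 + 51) = -154*1223/24 = -94171/12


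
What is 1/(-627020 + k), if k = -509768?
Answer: -1/1136788 ≈ -8.7967e-7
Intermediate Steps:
1/(-627020 + k) = 1/(-627020 - 509768) = 1/(-1136788) = -1/1136788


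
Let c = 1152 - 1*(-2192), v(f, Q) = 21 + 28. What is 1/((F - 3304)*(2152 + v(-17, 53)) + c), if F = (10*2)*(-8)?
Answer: -1/7620920 ≈ -1.3122e-7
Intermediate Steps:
v(f, Q) = 49
F = -160 (F = 20*(-8) = -160)
c = 3344 (c = 1152 + 2192 = 3344)
1/((F - 3304)*(2152 + v(-17, 53)) + c) = 1/((-160 - 3304)*(2152 + 49) + 3344) = 1/(-3464*2201 + 3344) = 1/(-7624264 + 3344) = 1/(-7620920) = -1/7620920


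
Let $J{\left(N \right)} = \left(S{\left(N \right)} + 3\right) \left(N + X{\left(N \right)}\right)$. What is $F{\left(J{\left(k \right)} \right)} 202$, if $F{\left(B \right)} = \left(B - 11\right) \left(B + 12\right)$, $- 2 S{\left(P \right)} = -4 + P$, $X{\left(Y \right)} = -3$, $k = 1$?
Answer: $-12120$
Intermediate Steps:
$S{\left(P \right)} = 2 - \frac{P}{2}$ ($S{\left(P \right)} = - \frac{-4 + P}{2} = 2 - \frac{P}{2}$)
$J{\left(N \right)} = \left(-3 + N\right) \left(5 - \frac{N}{2}\right)$ ($J{\left(N \right)} = \left(\left(2 - \frac{N}{2}\right) + 3\right) \left(N - 3\right) = \left(5 - \frac{N}{2}\right) \left(-3 + N\right) = \left(-3 + N\right) \left(5 - \frac{N}{2}\right)$)
$F{\left(B \right)} = \left(-11 + B\right) \left(12 + B\right)$
$F{\left(J{\left(k \right)} \right)} 202 = \left(-132 - \left(\frac{17}{2} + \frac{1}{2}\right) + \left(-15 - \frac{1^{2}}{2} + \frac{13}{2} \cdot 1\right)^{2}\right) 202 = \left(-132 - 9 + \left(-15 - \frac{1}{2} + \frac{13}{2}\right)^{2}\right) 202 = \left(-132 - 9 + \left(-9\right)^{2}\right) 202 = \left(-132 - 9 + 81\right) 202 = \left(-60\right) 202 = -12120$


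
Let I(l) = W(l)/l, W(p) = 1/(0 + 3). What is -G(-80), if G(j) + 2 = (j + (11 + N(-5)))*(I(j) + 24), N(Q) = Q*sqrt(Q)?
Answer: 132617/80 + 5759*I*sqrt(5)/48 ≈ 1657.7 + 268.28*I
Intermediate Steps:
W(p) = 1/3
N(Q) = Q**(3/2)
I(l) = 1/(3*l)
G(j) = -2 + (24 + 1/(3*j))*(11 + j - 5*I*sqrt(5)) (G(j) = -2 + (j + (11 + (-5)**(3/2)))*(1/(3*j) + 24) = -2 + (j + (11 - 5*I*sqrt(5)))*(24 + 1/(3*j)) = -2 + (11 + j - 5*I*sqrt(5))*(24 + 1/(3*j)) = -2 + (24 + 1/(3*j))*(11 + j - 5*I*sqrt(5)))
-G(-80) = -(11 - 80*(787 + 72*(-80) - 360*I*sqrt(5)) - 5*I*sqrt(5))/(3*(-80)) = -(-1)*(11 - 80*(787 - 5760 - 360*I*sqrt(5)) - 5*I*sqrt(5))/(3*80) = -(-1)*(11 - 80*(-4973 - 360*I*sqrt(5)) - 5*I*sqrt(5))/(3*80) = -(-1)*(11 + (397840 + 28800*I*sqrt(5)) - 5*I*sqrt(5))/(3*80) = -(-1)*(397851 + 28795*I*sqrt(5))/(3*80) = -(-132617/80 - 5759*I*sqrt(5)/48) = 132617/80 + 5759*I*sqrt(5)/48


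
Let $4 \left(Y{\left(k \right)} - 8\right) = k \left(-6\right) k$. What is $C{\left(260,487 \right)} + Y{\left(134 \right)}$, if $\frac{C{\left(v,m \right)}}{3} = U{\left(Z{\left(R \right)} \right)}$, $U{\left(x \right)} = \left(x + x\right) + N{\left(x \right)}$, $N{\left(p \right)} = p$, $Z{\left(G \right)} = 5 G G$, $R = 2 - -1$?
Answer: $-26521$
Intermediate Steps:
$R = 3$ ($R = 2 + 1 = 3$)
$Z{\left(G \right)} = 5 G^{2}$
$U{\left(x \right)} = 3 x$ ($U{\left(x \right)} = \left(x + x\right) + x = 2 x + x = 3 x$)
$C{\left(v,m \right)} = 405$ ($C{\left(v,m \right)} = 3 \cdot 3 \cdot 5 \cdot 3^{2} = 3 \cdot 3 \cdot 5 \cdot 9 = 3 \cdot 3 \cdot 45 = 3 \cdot 135 = 405$)
$Y{\left(k \right)} = 8 - \frac{3 k^{2}}{2}$ ($Y{\left(k \right)} = 8 + \frac{k \left(-6\right) k}{4} = 8 + \frac{- 6 k k}{4} = 8 + \frac{\left(-6\right) k^{2}}{4} = 8 - \frac{3 k^{2}}{2}$)
$C{\left(260,487 \right)} + Y{\left(134 \right)} = 405 + \left(8 - \frac{3 \cdot 134^{2}}{2}\right) = 405 + \left(8 - 26934\right) = 405 - 26926 = -26521$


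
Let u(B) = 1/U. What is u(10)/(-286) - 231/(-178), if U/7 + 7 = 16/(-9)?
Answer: 9134025/7038031 ≈ 1.2978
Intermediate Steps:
U = -553/9 (U = -49 + 7*(16/(-9)) = -49 + 7*(16*(-1/9)) = -49 + 7*(-16/9) = -49 - 112/9 = -553/9 ≈ -61.444)
u(B) = -9/553 (u(B) = 1/(-553/9) = -9/553)
u(10)/(-286) - 231/(-178) = -9/553/(-286) - 231/(-178) = -9/553*(-1/286) - 231*(-1/178) = 9/158158 + 231/178 = 9134025/7038031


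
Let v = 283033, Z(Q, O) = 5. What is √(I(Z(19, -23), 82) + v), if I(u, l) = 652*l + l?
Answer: √336579 ≈ 580.15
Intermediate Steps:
I(u, l) = 653*l
√(I(Z(19, -23), 82) + v) = √(653*82 + 283033) = √(53546 + 283033) = √336579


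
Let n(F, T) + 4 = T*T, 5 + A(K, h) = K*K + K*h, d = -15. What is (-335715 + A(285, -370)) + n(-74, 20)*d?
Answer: -365885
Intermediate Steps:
A(K, h) = -5 + K² + K*h (A(K, h) = -5 + (K*K + K*h) = -5 + (K² + K*h) = -5 + K² + K*h)
n(F, T) = -4 + T² (n(F, T) = -4 + T*T = -4 + T²)
(-335715 + A(285, -370)) + n(-74, 20)*d = (-335715 + (-5 + 285² + 285*(-370))) + (-4 + 20²)*(-15) = (-335715 + (-5 + 81225 - 105450)) + (-4 + 400)*(-15) = (-335715 - 24230) + 396*(-15) = -359945 - 5940 = -365885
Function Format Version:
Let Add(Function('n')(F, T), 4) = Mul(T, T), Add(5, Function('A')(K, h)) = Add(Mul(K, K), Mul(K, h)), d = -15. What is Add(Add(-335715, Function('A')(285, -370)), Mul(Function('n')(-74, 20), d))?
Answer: -365885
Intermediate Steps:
Function('A')(K, h) = Add(-5, Pow(K, 2), Mul(K, h)) (Function('A')(K, h) = Add(-5, Add(Mul(K, K), Mul(K, h))) = Add(-5, Add(Pow(K, 2), Mul(K, h))) = Add(-5, Pow(K, 2), Mul(K, h)))
Function('n')(F, T) = Add(-4, Pow(T, 2)) (Function('n')(F, T) = Add(-4, Mul(T, T)) = Add(-4, Pow(T, 2)))
Add(Add(-335715, Function('A')(285, -370)), Mul(Function('n')(-74, 20), d)) = Add(Add(-335715, Add(-5, Pow(285, 2), Mul(285, -370))), Mul(Add(-4, Pow(20, 2)), -15)) = Add(Add(-335715, Add(-5, 81225, -105450)), Mul(Add(-4, 400), -15)) = Add(Add(-335715, -24230), Mul(396, -15)) = Add(-359945, -5940) = -365885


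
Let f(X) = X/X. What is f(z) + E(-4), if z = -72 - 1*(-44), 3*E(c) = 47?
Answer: 50/3 ≈ 16.667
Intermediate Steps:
E(c) = 47/3 (E(c) = (1/3)*47 = 47/3)
z = -28 (z = -72 + 44 = -28)
f(X) = 1
f(z) + E(-4) = 1 + 47/3 = 50/3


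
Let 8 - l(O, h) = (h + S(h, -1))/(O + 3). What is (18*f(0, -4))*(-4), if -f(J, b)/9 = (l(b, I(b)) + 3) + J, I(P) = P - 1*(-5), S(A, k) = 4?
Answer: 10368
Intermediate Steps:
I(P) = 5 + P (I(P) = P + 5 = 5 + P)
l(O, h) = 8 - (4 + h)/(3 + O) (l(O, h) = 8 - (h + 4)/(O + 3) = 8 - (4 + h)/(3 + O))
f(J, b) = -27 - 9*J - 9*(15 + 7*b)/(3 + b) (f(J, b) = -9*(((20 - (5 + b) + 8*b)/(3 + b) + 3) + J) = -9*(((20 + (-5 - b) + 8*b)/(3 + b) + 3) + J) = -9*(((15 + 7*b)/(3 + b) + 3) + J) = -9*((3 + (15 + 7*b)/(3 + b)) + J) = -9*(3 + J + (15 + 7*b)/(3 + b)) = -27 - 9*J - 9*(15 + 7*b)/(3 + b))
(18*f(0, -4))*(-4) = (18*(9*(-15 - 7*(-4) + (-3 - 1*0)*(3 - 4))/(3 - 4)))*(-4) = (18*(9*(-15 + 28 + (-3 + 0)*(-1))/(-1)))*(-4) = (18*(9*(-1)*(-15 + 28 - 3*(-1))))*(-4) = (18*(9*(-1)*(-15 + 28 + 3)))*(-4) = (18*(9*(-1)*16))*(-4) = (18*(-144))*(-4) = -2592*(-4) = 10368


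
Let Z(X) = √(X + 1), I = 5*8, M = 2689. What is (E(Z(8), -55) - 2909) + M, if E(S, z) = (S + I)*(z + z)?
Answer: -4950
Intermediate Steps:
I = 40
Z(X) = √(1 + X)
E(S, z) = 2*z*(40 + S) (E(S, z) = (S + 40)*(z + z) = (40 + S)*(2*z) = 2*z*(40 + S))
(E(Z(8), -55) - 2909) + M = (2*(-55)*(40 + √(1 + 8)) - 2909) + 2689 = (2*(-55)*(40 + √9) - 2909) + 2689 = (2*(-55)*(40 + 3) - 2909) + 2689 = (2*(-55)*43 - 2909) + 2689 = (-4730 - 2909) + 2689 = -7639 + 2689 = -4950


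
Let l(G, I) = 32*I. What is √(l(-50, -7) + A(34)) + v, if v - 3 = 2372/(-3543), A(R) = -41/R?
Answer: 8257/3543 + I*√260338/34 ≈ 2.3305 + 15.007*I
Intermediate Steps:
v = 8257/3543 (v = 3 + 2372/(-3543) = 3 + 2372*(-1/3543) = 3 - 2372/3543 = 8257/3543 ≈ 2.3305)
√(l(-50, -7) + A(34)) + v = √(32*(-7) - 41/34) + 8257/3543 = √(-224 - 41*1/34) + 8257/3543 = √(-224 - 41/34) + 8257/3543 = √(-7657/34) + 8257/3543 = I*√260338/34 + 8257/3543 = 8257/3543 + I*√260338/34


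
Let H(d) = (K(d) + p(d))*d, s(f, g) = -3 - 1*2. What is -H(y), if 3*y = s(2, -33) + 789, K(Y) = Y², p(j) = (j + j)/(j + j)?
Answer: -481897360/27 ≈ -1.7848e+7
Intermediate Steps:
s(f, g) = -5 (s(f, g) = -3 - 2 = -5)
p(j) = 1 (p(j) = (2*j)/((2*j)) = (2*j)*(1/(2*j)) = 1)
y = 784/3 (y = (-5 + 789)/3 = (⅓)*784 = 784/3 ≈ 261.33)
H(d) = d*(1 + d²) (H(d) = (d² + 1)*d = (1 + d²)*d = d*(1 + d²))
-H(y) = -(784/3 + (784/3)³) = -(784/3 + 481890304/27) = -1*481897360/27 = -481897360/27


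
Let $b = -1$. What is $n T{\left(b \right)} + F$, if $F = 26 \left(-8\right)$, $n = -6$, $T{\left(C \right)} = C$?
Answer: $-202$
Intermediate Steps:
$F = -208$
$n T{\left(b \right)} + F = \left(-6\right) \left(-1\right) - 208 = 6 - 208 = -202$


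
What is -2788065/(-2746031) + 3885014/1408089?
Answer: 14594212537219/3866656044759 ≈ 3.7744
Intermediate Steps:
-2788065/(-2746031) + 3885014/1408089 = -2788065*(-1/2746031) + 3885014*(1/1408089) = 2788065/2746031 + 3885014/1408089 = 14594212537219/3866656044759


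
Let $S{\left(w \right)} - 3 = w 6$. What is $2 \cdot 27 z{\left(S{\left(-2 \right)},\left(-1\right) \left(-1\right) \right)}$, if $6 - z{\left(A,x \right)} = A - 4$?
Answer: $1026$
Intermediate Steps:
$S{\left(w \right)} = 3 + 6 w$ ($S{\left(w \right)} = 3 + w 6 = 3 + 6 w$)
$z{\left(A,x \right)} = 10 - A$ ($z{\left(A,x \right)} = 6 - \left(A - 4\right) = 6 - \left(-4 + A\right) = 10 - A$)
$2 \cdot 27 z{\left(S{\left(-2 \right)},\left(-1\right) \left(-1\right) \right)} = 2 \cdot 27 \left(10 - \left(3 + 6 \left(-2\right)\right)\right) = 54 \left(10 - \left(3 - 12\right)\right) = 54 \left(10 - -9\right) = 54 \left(10 + 9\right) = 54 \cdot 19 = 1026$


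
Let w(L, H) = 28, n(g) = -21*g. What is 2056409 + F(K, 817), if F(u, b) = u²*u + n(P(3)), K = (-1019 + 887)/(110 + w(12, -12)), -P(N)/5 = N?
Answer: 25024150260/12167 ≈ 2.0567e+6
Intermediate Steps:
P(N) = -5*N
K = -22/23 (K = (-1019 + 887)/(110 + 28) = -132/138 = -132*1/138 = -22/23 ≈ -0.95652)
F(u, b) = 315 + u³ (F(u, b) = u²*u - (-105)*3 = u³ - 21*(-15) = u³ + 315 = 315 + u³)
2056409 + F(K, 817) = 2056409 + (315 + (-22/23)³) = 2056409 + (315 - 10648/12167) = 2056409 + 3821957/12167 = 25024150260/12167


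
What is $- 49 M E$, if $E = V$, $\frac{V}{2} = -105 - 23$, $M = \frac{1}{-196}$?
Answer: $-64$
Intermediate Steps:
$M = - \frac{1}{196} \approx -0.005102$
$V = -256$ ($V = 2 \left(-105 - 23\right) = 2 \left(-128\right) = -256$)
$E = -256$
$- 49 M E = \left(-49\right) \left(- \frac{1}{196}\right) \left(-256\right) = \frac{1}{4} \left(-256\right) = -64$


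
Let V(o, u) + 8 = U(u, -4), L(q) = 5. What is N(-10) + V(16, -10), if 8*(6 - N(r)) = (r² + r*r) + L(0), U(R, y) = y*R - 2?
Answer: 83/8 ≈ 10.375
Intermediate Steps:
U(R, y) = -2 + R*y (U(R, y) = R*y - 2 = -2 + R*y)
V(o, u) = -10 - 4*u (V(o, u) = -8 + (-2 + u*(-4)) = -8 + (-2 - 4*u) = -10 - 4*u)
N(r) = 43/8 - r²/4 (N(r) = 6 - ((r² + r*r) + 5)/8 = 6 - ((r² + r²) + 5)/8 = 6 - (2*r² + 5)/8 = 6 - (5 + 2*r²)/8 = 6 + (-5/8 - r²/4) = 43/8 - r²/4)
N(-10) + V(16, -10) = (43/8 - ¼*(-10)²) + (-10 - 4*(-10)) = (43/8 - ¼*100) + (-10 + 40) = (43/8 - 25) + 30 = -157/8 + 30 = 83/8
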